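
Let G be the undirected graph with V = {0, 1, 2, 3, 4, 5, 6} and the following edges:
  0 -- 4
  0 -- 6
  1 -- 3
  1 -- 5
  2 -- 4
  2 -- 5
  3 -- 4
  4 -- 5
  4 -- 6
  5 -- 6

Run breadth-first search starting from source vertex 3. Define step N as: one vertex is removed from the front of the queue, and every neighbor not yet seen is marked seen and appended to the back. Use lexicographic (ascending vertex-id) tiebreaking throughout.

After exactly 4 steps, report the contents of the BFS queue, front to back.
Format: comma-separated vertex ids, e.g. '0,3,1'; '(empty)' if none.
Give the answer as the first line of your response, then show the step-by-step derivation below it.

0,2,6

step 1: dequeue 3; queue=[1,4]; order=3
step 2: dequeue 1; queue=[4,5]; order=3,1
step 3: dequeue 4; queue=[5,0,2,6]; order=3,1,4
step 4: dequeue 5; queue=[0,2,6]; order=3,1,4,5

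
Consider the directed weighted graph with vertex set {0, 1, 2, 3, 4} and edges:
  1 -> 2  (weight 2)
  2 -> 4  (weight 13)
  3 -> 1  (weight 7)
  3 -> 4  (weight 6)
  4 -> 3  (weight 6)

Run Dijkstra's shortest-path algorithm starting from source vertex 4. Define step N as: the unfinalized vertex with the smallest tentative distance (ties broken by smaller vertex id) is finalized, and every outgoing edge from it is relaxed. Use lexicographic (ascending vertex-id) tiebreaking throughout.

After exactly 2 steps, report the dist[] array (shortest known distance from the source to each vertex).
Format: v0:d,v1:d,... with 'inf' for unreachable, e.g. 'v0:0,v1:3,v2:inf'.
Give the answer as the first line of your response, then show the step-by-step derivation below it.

v0:inf,v1:13,v2:inf,v3:6,v4:0

step 1: dist = v0:inf,v1:inf,v2:inf,v3:6,v4:0
step 2: dist = v0:inf,v1:13,v2:inf,v3:6,v4:0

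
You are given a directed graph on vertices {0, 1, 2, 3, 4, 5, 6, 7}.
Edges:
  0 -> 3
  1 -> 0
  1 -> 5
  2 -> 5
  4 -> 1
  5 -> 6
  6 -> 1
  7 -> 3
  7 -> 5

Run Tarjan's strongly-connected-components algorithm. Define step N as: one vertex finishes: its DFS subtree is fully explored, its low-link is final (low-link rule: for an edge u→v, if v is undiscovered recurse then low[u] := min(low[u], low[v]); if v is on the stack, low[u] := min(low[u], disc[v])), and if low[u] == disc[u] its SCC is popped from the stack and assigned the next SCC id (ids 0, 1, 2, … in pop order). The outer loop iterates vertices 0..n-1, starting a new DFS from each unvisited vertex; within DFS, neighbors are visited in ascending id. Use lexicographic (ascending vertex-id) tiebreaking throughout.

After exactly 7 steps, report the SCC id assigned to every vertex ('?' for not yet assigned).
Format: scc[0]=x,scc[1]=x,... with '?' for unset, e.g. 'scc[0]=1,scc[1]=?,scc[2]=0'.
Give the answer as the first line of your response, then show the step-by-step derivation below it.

scc[0]=1,scc[1]=2,scc[2]=3,scc[3]=0,scc[4]=4,scc[5]=2,scc[6]=2,scc[7]=?

step 1: low=(low[0]=0,low[1]=?,low[2]=?,low[3]=1,low[4]=?,low[5]=?,low[6]=?,low[7]=?); scc=(scc[0]=?,scc[1]=?,scc[2]=?,scc[3]=0,scc[4]=?,scc[5]=?,scc[6]=?,scc[7]=?)
step 2: low=(low[0]=0,low[1]=?,low[2]=?,low[3]=1,low[4]=?,low[5]=?,low[6]=?,low[7]=?); scc=(scc[0]=1,scc[1]=?,scc[2]=?,scc[3]=0,scc[4]=?,scc[5]=?,scc[6]=?,scc[7]=?)
step 3: low=(low[0]=0,low[1]=2,low[2]=?,low[3]=1,low[4]=?,low[5]=3,low[6]=2,low[7]=?); scc=(scc[0]=1,scc[1]=?,scc[2]=?,scc[3]=0,scc[4]=?,scc[5]=?,scc[6]=?,scc[7]=?)
step 4: low=(low[0]=0,low[1]=2,low[2]=?,low[3]=1,low[4]=?,low[5]=2,low[6]=2,low[7]=?); scc=(scc[0]=1,scc[1]=?,scc[2]=?,scc[3]=0,scc[4]=?,scc[5]=?,scc[6]=?,scc[7]=?)
step 5: low=(low[0]=0,low[1]=2,low[2]=?,low[3]=1,low[4]=?,low[5]=2,low[6]=2,low[7]=?); scc=(scc[0]=1,scc[1]=2,scc[2]=?,scc[3]=0,scc[4]=?,scc[5]=2,scc[6]=2,scc[7]=?)
step 6: low=(low[0]=0,low[1]=2,low[2]=5,low[3]=1,low[4]=?,low[5]=2,low[6]=2,low[7]=?); scc=(scc[0]=1,scc[1]=2,scc[2]=3,scc[3]=0,scc[4]=?,scc[5]=2,scc[6]=2,scc[7]=?)
step 7: low=(low[0]=0,low[1]=2,low[2]=5,low[3]=1,low[4]=6,low[5]=2,low[6]=2,low[7]=?); scc=(scc[0]=1,scc[1]=2,scc[2]=3,scc[3]=0,scc[4]=4,scc[5]=2,scc[6]=2,scc[7]=?)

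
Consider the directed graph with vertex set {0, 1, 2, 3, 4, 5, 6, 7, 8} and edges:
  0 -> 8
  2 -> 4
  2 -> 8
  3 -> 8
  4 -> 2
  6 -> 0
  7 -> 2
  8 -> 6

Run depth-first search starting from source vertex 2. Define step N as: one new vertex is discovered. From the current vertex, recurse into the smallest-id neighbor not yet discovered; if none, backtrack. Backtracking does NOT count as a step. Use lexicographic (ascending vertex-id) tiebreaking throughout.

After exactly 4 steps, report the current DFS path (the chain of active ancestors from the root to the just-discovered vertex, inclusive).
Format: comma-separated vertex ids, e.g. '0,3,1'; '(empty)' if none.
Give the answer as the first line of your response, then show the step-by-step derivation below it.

2,8,6

step 1: discover 2; path=2; order=2
step 2: discover 4; path=2>4; order=2,4
step 3: discover 8; path=2>8; order=2,4,8
step 4: discover 6; path=2>8>6; order=2,4,8,6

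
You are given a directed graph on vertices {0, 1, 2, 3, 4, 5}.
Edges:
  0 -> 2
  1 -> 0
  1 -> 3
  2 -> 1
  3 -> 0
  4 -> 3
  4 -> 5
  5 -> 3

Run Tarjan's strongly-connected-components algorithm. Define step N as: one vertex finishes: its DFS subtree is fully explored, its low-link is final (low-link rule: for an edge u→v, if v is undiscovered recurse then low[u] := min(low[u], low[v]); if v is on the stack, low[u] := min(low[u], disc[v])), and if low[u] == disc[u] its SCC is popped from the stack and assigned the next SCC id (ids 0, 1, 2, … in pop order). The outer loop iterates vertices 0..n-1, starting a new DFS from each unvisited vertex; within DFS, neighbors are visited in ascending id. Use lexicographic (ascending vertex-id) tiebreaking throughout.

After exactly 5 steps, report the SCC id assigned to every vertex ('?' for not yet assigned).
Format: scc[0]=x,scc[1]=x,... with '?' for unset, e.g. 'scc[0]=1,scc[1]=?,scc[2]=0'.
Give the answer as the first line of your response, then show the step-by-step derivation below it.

scc[0]=0,scc[1]=0,scc[2]=0,scc[3]=0,scc[4]=?,scc[5]=1

step 1: low=(low[0]=0,low[1]=0,low[2]=1,low[3]=0,low[4]=?,low[5]=?); scc=(scc[0]=?,scc[1]=?,scc[2]=?,scc[3]=?,scc[4]=?,scc[5]=?)
step 2: low=(low[0]=0,low[1]=0,low[2]=1,low[3]=0,low[4]=?,low[5]=?); scc=(scc[0]=?,scc[1]=?,scc[2]=?,scc[3]=?,scc[4]=?,scc[5]=?)
step 3: low=(low[0]=0,low[1]=0,low[2]=0,low[3]=0,low[4]=?,low[5]=?); scc=(scc[0]=?,scc[1]=?,scc[2]=?,scc[3]=?,scc[4]=?,scc[5]=?)
step 4: low=(low[0]=0,low[1]=0,low[2]=0,low[3]=0,low[4]=?,low[5]=?); scc=(scc[0]=0,scc[1]=0,scc[2]=0,scc[3]=0,scc[4]=?,scc[5]=?)
step 5: low=(low[0]=0,low[1]=0,low[2]=0,low[3]=0,low[4]=4,low[5]=5); scc=(scc[0]=0,scc[1]=0,scc[2]=0,scc[3]=0,scc[4]=?,scc[5]=1)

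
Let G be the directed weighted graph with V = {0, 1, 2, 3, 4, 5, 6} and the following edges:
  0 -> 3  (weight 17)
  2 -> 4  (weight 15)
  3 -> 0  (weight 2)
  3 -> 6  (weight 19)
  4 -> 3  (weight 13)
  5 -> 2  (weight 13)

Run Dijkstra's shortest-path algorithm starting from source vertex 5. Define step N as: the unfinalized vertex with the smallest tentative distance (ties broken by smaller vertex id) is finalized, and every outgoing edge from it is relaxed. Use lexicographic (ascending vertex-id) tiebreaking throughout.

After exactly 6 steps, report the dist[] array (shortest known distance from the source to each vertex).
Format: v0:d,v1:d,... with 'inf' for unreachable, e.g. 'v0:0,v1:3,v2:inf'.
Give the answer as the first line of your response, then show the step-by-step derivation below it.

v0:43,v1:inf,v2:13,v3:41,v4:28,v5:0,v6:60

step 1: dist = v0:inf,v1:inf,v2:13,v3:inf,v4:inf,v5:0,v6:inf
step 2: dist = v0:inf,v1:inf,v2:13,v3:inf,v4:28,v5:0,v6:inf
step 3: dist = v0:inf,v1:inf,v2:13,v3:41,v4:28,v5:0,v6:inf
step 4: dist = v0:43,v1:inf,v2:13,v3:41,v4:28,v5:0,v6:60
step 5: dist = v0:43,v1:inf,v2:13,v3:41,v4:28,v5:0,v6:60
step 6: dist = v0:43,v1:inf,v2:13,v3:41,v4:28,v5:0,v6:60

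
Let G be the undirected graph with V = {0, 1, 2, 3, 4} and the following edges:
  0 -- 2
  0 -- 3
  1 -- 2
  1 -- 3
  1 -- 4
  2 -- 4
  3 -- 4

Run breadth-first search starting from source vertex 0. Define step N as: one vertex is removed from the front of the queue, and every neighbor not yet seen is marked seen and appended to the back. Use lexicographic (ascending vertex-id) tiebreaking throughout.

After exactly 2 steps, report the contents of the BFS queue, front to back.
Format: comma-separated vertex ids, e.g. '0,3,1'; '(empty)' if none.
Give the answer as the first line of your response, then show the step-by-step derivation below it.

3,1,4

step 1: dequeue 0; queue=[2,3]; order=0
step 2: dequeue 2; queue=[3,1,4]; order=0,2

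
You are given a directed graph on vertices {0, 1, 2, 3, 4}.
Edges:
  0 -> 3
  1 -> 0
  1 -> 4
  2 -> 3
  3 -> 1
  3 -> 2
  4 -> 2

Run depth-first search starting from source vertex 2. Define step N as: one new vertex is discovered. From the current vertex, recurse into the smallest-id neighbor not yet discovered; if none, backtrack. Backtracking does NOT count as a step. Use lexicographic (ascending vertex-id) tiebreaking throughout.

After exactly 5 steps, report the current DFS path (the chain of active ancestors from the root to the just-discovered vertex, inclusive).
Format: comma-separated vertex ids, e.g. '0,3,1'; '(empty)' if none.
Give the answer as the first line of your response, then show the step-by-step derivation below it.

2,3,1,4

step 1: discover 2; path=2; order=2
step 2: discover 3; path=2>3; order=2,3
step 3: discover 1; path=2>3>1; order=2,3,1
step 4: discover 0; path=2>3>1>0; order=2,3,1,0
step 5: discover 4; path=2>3>1>4; order=2,3,1,0,4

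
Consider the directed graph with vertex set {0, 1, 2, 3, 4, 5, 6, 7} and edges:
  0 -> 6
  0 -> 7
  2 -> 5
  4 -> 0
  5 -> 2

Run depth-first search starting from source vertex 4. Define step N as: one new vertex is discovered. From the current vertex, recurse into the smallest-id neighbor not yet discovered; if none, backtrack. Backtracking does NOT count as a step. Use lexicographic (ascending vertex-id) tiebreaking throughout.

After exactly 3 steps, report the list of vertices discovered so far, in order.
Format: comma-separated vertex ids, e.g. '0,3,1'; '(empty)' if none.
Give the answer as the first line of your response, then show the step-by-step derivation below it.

4,0,6

step 1: discover 4; path=4; order=4
step 2: discover 0; path=4>0; order=4,0
step 3: discover 6; path=4>0>6; order=4,0,6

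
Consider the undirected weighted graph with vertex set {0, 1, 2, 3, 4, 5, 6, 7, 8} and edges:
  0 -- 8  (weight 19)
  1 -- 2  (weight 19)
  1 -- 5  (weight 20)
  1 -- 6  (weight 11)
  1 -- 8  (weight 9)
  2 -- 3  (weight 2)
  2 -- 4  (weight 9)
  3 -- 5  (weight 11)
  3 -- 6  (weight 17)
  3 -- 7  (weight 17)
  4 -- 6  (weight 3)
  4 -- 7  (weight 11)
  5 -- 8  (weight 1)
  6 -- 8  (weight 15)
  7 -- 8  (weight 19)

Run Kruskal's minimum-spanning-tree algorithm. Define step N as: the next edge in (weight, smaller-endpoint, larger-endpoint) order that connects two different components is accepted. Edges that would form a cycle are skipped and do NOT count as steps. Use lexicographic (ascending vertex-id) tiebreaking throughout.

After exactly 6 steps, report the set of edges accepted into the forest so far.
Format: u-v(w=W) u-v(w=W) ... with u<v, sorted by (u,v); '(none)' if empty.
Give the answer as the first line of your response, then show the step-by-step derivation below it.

1-6(w=11) 1-8(w=9) 2-3(w=2) 2-4(w=9) 4-6(w=3) 5-8(w=1)

step 1: add edge 5-8 (w=1); MST = {5-8(w=1)}
step 2: add edge 2-3 (w=2); MST = {2-3(w=2) 5-8(w=1)}
step 3: add edge 4-6 (w=3); MST = {2-3(w=2) 4-6(w=3) 5-8(w=1)}
step 4: add edge 1-8 (w=9); MST = {1-8(w=9) 2-3(w=2) 4-6(w=3) 5-8(w=1)}
step 5: add edge 2-4 (w=9); MST = {1-8(w=9) 2-3(w=2) 2-4(w=9) 4-6(w=3) 5-8(w=1)}
step 6: add edge 1-6 (w=11); MST = {1-6(w=11) 1-8(w=9) 2-3(w=2) 2-4(w=9) 4-6(w=3) 5-8(w=1)}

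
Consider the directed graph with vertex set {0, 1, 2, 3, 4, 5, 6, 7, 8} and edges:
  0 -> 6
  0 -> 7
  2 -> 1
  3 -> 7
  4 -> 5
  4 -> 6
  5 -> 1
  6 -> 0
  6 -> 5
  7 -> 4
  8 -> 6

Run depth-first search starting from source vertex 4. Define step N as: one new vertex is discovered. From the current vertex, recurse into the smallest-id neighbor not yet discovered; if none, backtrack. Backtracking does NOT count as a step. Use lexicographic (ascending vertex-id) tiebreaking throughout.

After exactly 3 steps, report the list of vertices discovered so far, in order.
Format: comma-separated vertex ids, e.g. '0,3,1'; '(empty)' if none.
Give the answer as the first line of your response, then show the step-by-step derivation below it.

4,5,1

step 1: discover 4; path=4; order=4
step 2: discover 5; path=4>5; order=4,5
step 3: discover 1; path=4>5>1; order=4,5,1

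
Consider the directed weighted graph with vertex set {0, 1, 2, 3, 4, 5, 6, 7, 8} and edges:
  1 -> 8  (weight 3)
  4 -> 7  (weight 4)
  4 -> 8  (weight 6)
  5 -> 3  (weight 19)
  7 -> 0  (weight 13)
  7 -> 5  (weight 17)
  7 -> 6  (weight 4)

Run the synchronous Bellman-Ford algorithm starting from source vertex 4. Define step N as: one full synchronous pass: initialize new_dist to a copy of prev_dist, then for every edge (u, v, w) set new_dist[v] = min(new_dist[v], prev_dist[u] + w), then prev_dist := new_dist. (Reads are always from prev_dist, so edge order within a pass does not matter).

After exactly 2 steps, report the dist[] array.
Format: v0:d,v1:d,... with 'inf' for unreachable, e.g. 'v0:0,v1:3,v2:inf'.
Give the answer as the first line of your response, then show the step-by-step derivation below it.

v0:17,v1:inf,v2:inf,v3:inf,v4:0,v5:21,v6:8,v7:4,v8:6

step 1: dist = v0:inf,v1:inf,v2:inf,v3:inf,v4:0,v5:inf,v6:inf,v7:4,v8:6
step 2: dist = v0:17,v1:inf,v2:inf,v3:inf,v4:0,v5:21,v6:8,v7:4,v8:6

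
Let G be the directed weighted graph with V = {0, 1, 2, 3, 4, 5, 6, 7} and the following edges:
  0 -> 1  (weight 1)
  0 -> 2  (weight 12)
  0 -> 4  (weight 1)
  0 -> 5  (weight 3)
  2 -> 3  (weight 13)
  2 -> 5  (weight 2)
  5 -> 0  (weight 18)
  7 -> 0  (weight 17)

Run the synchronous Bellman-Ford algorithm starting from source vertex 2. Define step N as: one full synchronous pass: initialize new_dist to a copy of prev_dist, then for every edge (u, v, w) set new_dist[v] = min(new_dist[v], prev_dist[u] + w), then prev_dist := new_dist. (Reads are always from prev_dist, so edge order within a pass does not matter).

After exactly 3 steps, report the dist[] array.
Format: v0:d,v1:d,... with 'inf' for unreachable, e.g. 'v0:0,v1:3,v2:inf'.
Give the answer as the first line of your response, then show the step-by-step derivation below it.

v0:20,v1:21,v2:0,v3:13,v4:21,v5:2,v6:inf,v7:inf

step 1: dist = v0:inf,v1:inf,v2:0,v3:13,v4:inf,v5:2,v6:inf,v7:inf
step 2: dist = v0:20,v1:inf,v2:0,v3:13,v4:inf,v5:2,v6:inf,v7:inf
step 3: dist = v0:20,v1:21,v2:0,v3:13,v4:21,v5:2,v6:inf,v7:inf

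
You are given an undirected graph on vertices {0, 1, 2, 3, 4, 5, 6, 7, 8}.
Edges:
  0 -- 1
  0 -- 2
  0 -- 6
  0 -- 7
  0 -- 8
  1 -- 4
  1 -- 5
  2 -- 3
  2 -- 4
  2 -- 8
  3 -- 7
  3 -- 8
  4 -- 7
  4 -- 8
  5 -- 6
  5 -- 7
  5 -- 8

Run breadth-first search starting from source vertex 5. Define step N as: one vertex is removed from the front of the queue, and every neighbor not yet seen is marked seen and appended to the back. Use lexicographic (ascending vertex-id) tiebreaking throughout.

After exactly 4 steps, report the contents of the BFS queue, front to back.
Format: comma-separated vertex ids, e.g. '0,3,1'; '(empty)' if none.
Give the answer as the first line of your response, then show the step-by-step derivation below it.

8,0,4,3

step 1: dequeue 5; queue=[1,6,7,8]; order=5
step 2: dequeue 1; queue=[6,7,8,0,4]; order=5,1
step 3: dequeue 6; queue=[7,8,0,4]; order=5,1,6
step 4: dequeue 7; queue=[8,0,4,3]; order=5,1,6,7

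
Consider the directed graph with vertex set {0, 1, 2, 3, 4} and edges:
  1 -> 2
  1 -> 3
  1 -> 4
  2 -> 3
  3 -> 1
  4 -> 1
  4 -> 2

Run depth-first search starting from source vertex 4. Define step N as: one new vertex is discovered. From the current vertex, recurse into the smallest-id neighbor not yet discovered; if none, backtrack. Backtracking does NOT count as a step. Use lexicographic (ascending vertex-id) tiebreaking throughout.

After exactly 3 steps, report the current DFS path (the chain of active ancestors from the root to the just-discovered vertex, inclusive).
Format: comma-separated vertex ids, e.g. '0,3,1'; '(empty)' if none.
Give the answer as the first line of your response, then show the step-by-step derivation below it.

4,1,2

step 1: discover 4; path=4; order=4
step 2: discover 1; path=4>1; order=4,1
step 3: discover 2; path=4>1>2; order=4,1,2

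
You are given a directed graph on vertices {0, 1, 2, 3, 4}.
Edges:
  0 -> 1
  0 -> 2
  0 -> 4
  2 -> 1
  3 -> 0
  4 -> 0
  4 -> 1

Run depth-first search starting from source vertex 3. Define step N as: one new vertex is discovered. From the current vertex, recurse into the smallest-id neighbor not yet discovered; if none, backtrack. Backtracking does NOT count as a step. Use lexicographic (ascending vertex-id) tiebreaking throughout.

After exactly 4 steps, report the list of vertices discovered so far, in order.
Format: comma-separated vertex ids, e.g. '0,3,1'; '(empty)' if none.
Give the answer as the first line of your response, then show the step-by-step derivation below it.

3,0,1,2

step 1: discover 3; path=3; order=3
step 2: discover 0; path=3>0; order=3,0
step 3: discover 1; path=3>0>1; order=3,0,1
step 4: discover 2; path=3>0>2; order=3,0,1,2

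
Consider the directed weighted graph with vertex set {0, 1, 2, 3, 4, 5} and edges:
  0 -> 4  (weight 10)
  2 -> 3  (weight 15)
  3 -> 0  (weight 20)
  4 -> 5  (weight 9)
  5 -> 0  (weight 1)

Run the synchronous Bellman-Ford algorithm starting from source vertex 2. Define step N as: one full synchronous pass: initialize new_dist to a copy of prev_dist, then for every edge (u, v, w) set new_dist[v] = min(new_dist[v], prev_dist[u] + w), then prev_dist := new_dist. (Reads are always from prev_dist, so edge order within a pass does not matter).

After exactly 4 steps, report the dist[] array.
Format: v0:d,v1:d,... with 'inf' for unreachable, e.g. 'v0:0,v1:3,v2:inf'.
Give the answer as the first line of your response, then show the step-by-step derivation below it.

v0:35,v1:inf,v2:0,v3:15,v4:45,v5:54

step 1: dist = v0:inf,v1:inf,v2:0,v3:15,v4:inf,v5:inf
step 2: dist = v0:35,v1:inf,v2:0,v3:15,v4:inf,v5:inf
step 3: dist = v0:35,v1:inf,v2:0,v3:15,v4:45,v5:inf
step 4: dist = v0:35,v1:inf,v2:0,v3:15,v4:45,v5:54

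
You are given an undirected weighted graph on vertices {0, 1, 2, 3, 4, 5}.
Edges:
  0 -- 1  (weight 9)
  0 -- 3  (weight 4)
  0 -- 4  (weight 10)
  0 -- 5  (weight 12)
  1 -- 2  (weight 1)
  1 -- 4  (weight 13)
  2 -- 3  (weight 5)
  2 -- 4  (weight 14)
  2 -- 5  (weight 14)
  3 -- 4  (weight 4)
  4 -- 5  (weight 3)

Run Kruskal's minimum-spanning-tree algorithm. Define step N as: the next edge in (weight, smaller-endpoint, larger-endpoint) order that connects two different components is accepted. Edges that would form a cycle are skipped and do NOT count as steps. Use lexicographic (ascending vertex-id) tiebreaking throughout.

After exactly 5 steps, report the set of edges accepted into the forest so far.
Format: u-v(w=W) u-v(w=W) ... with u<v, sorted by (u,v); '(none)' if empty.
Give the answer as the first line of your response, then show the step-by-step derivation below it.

0-3(w=4) 1-2(w=1) 2-3(w=5) 3-4(w=4) 4-5(w=3)

step 1: add edge 1-2 (w=1); MST = {1-2(w=1)}
step 2: add edge 4-5 (w=3); MST = {1-2(w=1) 4-5(w=3)}
step 3: add edge 0-3 (w=4); MST = {0-3(w=4) 1-2(w=1) 4-5(w=3)}
step 4: add edge 3-4 (w=4); MST = {0-3(w=4) 1-2(w=1) 3-4(w=4) 4-5(w=3)}
step 5: add edge 2-3 (w=5); MST = {0-3(w=4) 1-2(w=1) 2-3(w=5) 3-4(w=4) 4-5(w=3)}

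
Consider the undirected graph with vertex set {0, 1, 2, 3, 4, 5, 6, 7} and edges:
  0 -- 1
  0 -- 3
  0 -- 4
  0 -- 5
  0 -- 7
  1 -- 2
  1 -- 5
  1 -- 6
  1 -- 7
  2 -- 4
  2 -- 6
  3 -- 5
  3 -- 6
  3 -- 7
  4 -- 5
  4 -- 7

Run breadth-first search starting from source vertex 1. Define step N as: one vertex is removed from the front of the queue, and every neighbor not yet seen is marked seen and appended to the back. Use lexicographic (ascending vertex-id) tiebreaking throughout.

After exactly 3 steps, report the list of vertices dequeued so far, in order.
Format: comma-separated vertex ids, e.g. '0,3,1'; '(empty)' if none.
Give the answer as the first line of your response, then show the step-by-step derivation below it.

1,0,2

step 1: dequeue 1; queue=[0,2,5,6,7]; order=1
step 2: dequeue 0; queue=[2,5,6,7,3,4]; order=1,0
step 3: dequeue 2; queue=[5,6,7,3,4]; order=1,0,2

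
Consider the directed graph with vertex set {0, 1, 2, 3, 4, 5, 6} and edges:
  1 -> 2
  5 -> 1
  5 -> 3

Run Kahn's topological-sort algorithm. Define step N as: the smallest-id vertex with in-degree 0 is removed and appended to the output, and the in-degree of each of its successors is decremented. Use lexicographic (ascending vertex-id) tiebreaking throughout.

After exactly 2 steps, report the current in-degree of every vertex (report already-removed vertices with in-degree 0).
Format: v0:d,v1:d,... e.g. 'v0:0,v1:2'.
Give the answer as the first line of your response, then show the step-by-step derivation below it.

v0:0,v1:1,v2:1,v3:1,v4:0,v5:0,v6:0

step 1: output 0; order=[0]; indeg=(0,1,1,1,0,0,0)
step 2: output 4; order=[0,4]; indeg=(0,1,1,1,0,0,0)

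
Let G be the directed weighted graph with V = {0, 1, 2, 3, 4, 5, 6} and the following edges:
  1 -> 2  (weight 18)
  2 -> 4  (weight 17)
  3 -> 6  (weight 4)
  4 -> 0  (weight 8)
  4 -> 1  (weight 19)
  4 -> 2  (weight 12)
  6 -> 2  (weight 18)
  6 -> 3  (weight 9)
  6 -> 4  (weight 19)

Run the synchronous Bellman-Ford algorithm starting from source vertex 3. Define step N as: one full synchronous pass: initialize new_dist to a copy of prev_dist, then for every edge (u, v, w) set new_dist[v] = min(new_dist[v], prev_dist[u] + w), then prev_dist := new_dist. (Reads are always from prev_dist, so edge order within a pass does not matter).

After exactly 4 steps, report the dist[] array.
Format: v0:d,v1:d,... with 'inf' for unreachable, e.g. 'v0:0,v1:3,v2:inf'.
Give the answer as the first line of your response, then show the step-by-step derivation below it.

v0:31,v1:42,v2:22,v3:0,v4:23,v5:inf,v6:4

step 1: dist = v0:inf,v1:inf,v2:inf,v3:0,v4:inf,v5:inf,v6:4
step 2: dist = v0:inf,v1:inf,v2:22,v3:0,v4:23,v5:inf,v6:4
step 3: dist = v0:31,v1:42,v2:22,v3:0,v4:23,v5:inf,v6:4
step 4: dist = v0:31,v1:42,v2:22,v3:0,v4:23,v5:inf,v6:4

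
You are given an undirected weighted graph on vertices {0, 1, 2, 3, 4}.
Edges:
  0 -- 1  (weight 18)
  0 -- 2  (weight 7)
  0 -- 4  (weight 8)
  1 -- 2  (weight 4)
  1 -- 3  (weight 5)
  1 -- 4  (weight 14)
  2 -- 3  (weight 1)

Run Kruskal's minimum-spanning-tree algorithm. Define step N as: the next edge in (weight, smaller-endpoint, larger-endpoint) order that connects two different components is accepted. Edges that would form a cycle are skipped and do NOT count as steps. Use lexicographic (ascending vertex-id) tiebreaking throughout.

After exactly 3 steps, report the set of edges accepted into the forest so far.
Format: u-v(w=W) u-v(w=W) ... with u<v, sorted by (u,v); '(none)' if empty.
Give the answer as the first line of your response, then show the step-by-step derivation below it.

0-2(w=7) 1-2(w=4) 2-3(w=1)

step 1: add edge 2-3 (w=1); MST = {2-3(w=1)}
step 2: add edge 1-2 (w=4); MST = {1-2(w=4) 2-3(w=1)}
step 3: add edge 0-2 (w=7); MST = {0-2(w=7) 1-2(w=4) 2-3(w=1)}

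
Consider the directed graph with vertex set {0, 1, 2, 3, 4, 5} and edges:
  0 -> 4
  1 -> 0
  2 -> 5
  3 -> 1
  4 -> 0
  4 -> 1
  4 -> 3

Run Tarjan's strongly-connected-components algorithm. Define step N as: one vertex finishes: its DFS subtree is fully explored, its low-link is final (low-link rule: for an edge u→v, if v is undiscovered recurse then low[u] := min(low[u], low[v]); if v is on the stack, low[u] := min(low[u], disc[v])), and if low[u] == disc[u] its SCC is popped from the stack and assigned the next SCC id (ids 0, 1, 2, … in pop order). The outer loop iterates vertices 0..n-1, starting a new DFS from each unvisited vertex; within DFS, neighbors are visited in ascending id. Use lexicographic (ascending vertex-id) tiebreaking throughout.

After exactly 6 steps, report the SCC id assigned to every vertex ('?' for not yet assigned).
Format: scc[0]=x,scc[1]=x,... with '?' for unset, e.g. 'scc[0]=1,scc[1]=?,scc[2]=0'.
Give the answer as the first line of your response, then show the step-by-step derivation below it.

scc[0]=0,scc[1]=0,scc[2]=2,scc[3]=0,scc[4]=0,scc[5]=1

step 1: low=(low[0]=0,low[1]=0,low[2]=?,low[3]=?,low[4]=0,low[5]=?); scc=(scc[0]=?,scc[1]=?,scc[2]=?,scc[3]=?,scc[4]=?,scc[5]=?)
step 2: low=(low[0]=0,low[1]=0,low[2]=?,low[3]=2,low[4]=0,low[5]=?); scc=(scc[0]=?,scc[1]=?,scc[2]=?,scc[3]=?,scc[4]=?,scc[5]=?)
step 3: low=(low[0]=0,low[1]=0,low[2]=?,low[3]=2,low[4]=0,low[5]=?); scc=(scc[0]=?,scc[1]=?,scc[2]=?,scc[3]=?,scc[4]=?,scc[5]=?)
step 4: low=(low[0]=0,low[1]=0,low[2]=?,low[3]=2,low[4]=0,low[5]=?); scc=(scc[0]=0,scc[1]=0,scc[2]=?,scc[3]=0,scc[4]=0,scc[5]=?)
step 5: low=(low[0]=0,low[1]=0,low[2]=4,low[3]=2,low[4]=0,low[5]=5); scc=(scc[0]=0,scc[1]=0,scc[2]=?,scc[3]=0,scc[4]=0,scc[5]=1)
step 6: low=(low[0]=0,low[1]=0,low[2]=4,low[3]=2,low[4]=0,low[5]=5); scc=(scc[0]=0,scc[1]=0,scc[2]=2,scc[3]=0,scc[4]=0,scc[5]=1)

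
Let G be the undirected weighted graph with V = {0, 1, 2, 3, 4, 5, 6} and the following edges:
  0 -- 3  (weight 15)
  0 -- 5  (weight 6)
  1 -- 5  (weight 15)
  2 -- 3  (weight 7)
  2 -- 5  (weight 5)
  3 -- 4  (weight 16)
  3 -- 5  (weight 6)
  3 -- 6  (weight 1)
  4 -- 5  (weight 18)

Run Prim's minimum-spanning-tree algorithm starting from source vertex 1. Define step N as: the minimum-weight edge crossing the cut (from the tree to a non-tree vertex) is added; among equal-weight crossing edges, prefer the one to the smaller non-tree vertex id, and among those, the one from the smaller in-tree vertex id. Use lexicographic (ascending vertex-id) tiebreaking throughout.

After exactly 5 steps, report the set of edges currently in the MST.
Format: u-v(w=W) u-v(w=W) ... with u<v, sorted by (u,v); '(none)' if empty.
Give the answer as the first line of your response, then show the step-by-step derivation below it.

0-5(w=6) 1-5(w=15) 2-5(w=5) 3-5(w=6) 3-6(w=1)

step 1: add edge 1-5 (w=15); MST = {1-5(w=15)}
step 2: add edge 2-5 (w=5); MST = {1-5(w=15) 2-5(w=5)}
step 3: add edge 0-5 (w=6); MST = {0-5(w=6) 1-5(w=15) 2-5(w=5)}
step 4: add edge 3-5 (w=6); MST = {0-5(w=6) 1-5(w=15) 2-5(w=5) 3-5(w=6)}
step 5: add edge 3-6 (w=1); MST = {0-5(w=6) 1-5(w=15) 2-5(w=5) 3-5(w=6) 3-6(w=1)}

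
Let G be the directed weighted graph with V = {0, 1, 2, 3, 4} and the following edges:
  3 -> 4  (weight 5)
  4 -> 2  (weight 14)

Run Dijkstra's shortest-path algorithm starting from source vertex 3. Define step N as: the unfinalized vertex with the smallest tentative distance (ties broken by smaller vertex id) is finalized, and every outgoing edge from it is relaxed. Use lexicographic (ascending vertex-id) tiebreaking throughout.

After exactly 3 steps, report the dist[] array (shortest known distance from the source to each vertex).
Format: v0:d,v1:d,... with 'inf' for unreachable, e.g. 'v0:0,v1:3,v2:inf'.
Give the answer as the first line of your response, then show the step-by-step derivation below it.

v0:inf,v1:inf,v2:19,v3:0,v4:5

step 1: dist = v0:inf,v1:inf,v2:inf,v3:0,v4:5
step 2: dist = v0:inf,v1:inf,v2:19,v3:0,v4:5
step 3: dist = v0:inf,v1:inf,v2:19,v3:0,v4:5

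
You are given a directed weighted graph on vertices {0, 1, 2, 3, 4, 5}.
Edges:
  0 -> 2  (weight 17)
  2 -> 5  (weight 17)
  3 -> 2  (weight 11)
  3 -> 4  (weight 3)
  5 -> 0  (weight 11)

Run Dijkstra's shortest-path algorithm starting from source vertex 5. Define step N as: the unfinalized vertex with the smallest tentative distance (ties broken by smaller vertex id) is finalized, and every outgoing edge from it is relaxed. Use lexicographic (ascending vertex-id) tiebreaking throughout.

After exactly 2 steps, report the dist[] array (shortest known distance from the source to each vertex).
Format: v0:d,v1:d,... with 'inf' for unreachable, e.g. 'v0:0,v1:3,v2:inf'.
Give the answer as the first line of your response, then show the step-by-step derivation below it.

v0:11,v1:inf,v2:28,v3:inf,v4:inf,v5:0

step 1: dist = v0:11,v1:inf,v2:inf,v3:inf,v4:inf,v5:0
step 2: dist = v0:11,v1:inf,v2:28,v3:inf,v4:inf,v5:0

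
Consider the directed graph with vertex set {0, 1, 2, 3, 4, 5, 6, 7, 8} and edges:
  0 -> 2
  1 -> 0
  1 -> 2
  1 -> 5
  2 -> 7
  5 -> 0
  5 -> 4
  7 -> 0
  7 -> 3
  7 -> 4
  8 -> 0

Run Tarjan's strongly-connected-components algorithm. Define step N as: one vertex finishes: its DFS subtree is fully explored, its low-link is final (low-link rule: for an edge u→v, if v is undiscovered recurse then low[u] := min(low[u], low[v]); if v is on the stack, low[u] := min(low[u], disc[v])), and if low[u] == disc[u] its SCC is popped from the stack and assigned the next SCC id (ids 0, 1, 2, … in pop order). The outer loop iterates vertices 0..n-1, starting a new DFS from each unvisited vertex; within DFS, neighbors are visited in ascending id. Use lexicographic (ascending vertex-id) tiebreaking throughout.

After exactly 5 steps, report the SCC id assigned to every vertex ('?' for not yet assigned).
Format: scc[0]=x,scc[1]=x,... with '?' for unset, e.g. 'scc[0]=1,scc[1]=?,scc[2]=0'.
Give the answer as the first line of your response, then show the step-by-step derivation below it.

scc[0]=2,scc[1]=?,scc[2]=2,scc[3]=0,scc[4]=1,scc[5]=?,scc[6]=?,scc[7]=2,scc[8]=?

step 1: low=(low[0]=0,low[1]=?,low[2]=1,low[3]=3,low[4]=?,low[5]=?,low[6]=?,low[7]=0,low[8]=?); scc=(scc[0]=?,scc[1]=?,scc[2]=?,scc[3]=0,scc[4]=?,scc[5]=?,scc[6]=?,scc[7]=?,scc[8]=?)
step 2: low=(low[0]=0,low[1]=?,low[2]=1,low[3]=3,low[4]=4,low[5]=?,low[6]=?,low[7]=0,low[8]=?); scc=(scc[0]=?,scc[1]=?,scc[2]=?,scc[3]=0,scc[4]=1,scc[5]=?,scc[6]=?,scc[7]=?,scc[8]=?)
step 3: low=(low[0]=0,low[1]=?,low[2]=1,low[3]=3,low[4]=4,low[5]=?,low[6]=?,low[7]=0,low[8]=?); scc=(scc[0]=?,scc[1]=?,scc[2]=?,scc[3]=0,scc[4]=1,scc[5]=?,scc[6]=?,scc[7]=?,scc[8]=?)
step 4: low=(low[0]=0,low[1]=?,low[2]=0,low[3]=3,low[4]=4,low[5]=?,low[6]=?,low[7]=0,low[8]=?); scc=(scc[0]=?,scc[1]=?,scc[2]=?,scc[3]=0,scc[4]=1,scc[5]=?,scc[6]=?,scc[7]=?,scc[8]=?)
step 5: low=(low[0]=0,low[1]=?,low[2]=0,low[3]=3,low[4]=4,low[5]=?,low[6]=?,low[7]=0,low[8]=?); scc=(scc[0]=2,scc[1]=?,scc[2]=2,scc[3]=0,scc[4]=1,scc[5]=?,scc[6]=?,scc[7]=2,scc[8]=?)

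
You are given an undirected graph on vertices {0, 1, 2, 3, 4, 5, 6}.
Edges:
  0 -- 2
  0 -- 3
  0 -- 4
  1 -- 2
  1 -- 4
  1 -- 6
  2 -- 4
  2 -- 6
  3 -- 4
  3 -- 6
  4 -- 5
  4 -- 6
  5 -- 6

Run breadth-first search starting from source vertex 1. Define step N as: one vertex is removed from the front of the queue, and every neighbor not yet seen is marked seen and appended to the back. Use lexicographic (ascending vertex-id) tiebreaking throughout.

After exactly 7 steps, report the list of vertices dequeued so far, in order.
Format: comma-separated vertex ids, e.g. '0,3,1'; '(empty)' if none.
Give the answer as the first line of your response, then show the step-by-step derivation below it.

1,2,4,6,0,3,5

step 1: dequeue 1; queue=[2,4,6]; order=1
step 2: dequeue 2; queue=[4,6,0]; order=1,2
step 3: dequeue 4; queue=[6,0,3,5]; order=1,2,4
step 4: dequeue 6; queue=[0,3,5]; order=1,2,4,6
step 5: dequeue 0; queue=[3,5]; order=1,2,4,6,0
step 6: dequeue 3; queue=[5]; order=1,2,4,6,0,3
step 7: dequeue 5; queue=[(empty)]; order=1,2,4,6,0,3,5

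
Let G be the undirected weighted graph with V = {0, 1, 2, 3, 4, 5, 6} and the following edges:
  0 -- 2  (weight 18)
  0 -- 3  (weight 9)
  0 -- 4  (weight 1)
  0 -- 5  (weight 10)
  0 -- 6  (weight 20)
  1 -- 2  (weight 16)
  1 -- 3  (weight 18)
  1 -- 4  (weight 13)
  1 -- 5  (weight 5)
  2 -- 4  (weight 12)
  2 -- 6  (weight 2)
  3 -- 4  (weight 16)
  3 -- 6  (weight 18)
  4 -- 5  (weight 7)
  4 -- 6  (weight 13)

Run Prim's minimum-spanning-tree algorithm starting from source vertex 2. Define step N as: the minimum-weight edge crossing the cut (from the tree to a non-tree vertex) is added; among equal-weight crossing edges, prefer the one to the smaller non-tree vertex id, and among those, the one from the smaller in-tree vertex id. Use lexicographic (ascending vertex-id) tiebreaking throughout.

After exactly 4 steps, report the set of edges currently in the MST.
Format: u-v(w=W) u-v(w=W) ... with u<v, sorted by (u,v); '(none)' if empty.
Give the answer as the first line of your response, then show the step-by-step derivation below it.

0-4(w=1) 2-4(w=12) 2-6(w=2) 4-5(w=7)

step 1: add edge 2-6 (w=2); MST = {2-6(w=2)}
step 2: add edge 2-4 (w=12); MST = {2-4(w=12) 2-6(w=2)}
step 3: add edge 0-4 (w=1); MST = {0-4(w=1) 2-4(w=12) 2-6(w=2)}
step 4: add edge 4-5 (w=7); MST = {0-4(w=1) 2-4(w=12) 2-6(w=2) 4-5(w=7)}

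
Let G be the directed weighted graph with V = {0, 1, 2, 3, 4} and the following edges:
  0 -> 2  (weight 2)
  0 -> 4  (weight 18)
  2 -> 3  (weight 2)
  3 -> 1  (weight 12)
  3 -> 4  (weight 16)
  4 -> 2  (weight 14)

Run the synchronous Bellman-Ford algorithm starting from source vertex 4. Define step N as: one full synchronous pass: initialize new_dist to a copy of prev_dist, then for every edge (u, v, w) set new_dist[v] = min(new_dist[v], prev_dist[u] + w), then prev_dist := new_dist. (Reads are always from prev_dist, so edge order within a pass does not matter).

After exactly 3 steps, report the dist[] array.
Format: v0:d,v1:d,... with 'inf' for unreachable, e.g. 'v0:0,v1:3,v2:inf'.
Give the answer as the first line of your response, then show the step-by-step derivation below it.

v0:inf,v1:28,v2:14,v3:16,v4:0

step 1: dist = v0:inf,v1:inf,v2:14,v3:inf,v4:0
step 2: dist = v0:inf,v1:inf,v2:14,v3:16,v4:0
step 3: dist = v0:inf,v1:28,v2:14,v3:16,v4:0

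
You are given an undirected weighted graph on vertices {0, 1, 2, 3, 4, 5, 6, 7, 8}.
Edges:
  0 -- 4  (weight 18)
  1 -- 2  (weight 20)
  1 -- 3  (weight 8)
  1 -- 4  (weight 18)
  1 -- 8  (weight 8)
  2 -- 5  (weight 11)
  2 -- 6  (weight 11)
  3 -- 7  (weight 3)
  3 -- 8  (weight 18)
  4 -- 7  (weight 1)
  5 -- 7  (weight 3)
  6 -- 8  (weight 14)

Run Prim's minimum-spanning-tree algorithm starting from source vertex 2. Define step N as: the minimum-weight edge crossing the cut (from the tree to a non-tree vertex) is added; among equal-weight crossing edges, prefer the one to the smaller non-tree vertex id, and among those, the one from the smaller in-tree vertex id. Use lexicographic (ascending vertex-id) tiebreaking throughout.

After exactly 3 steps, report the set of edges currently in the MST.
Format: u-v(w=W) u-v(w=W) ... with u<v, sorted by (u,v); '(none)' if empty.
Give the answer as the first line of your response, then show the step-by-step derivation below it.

2-5(w=11) 4-7(w=1) 5-7(w=3)

step 1: add edge 2-5 (w=11); MST = {2-5(w=11)}
step 2: add edge 5-7 (w=3); MST = {2-5(w=11) 5-7(w=3)}
step 3: add edge 4-7 (w=1); MST = {2-5(w=11) 4-7(w=1) 5-7(w=3)}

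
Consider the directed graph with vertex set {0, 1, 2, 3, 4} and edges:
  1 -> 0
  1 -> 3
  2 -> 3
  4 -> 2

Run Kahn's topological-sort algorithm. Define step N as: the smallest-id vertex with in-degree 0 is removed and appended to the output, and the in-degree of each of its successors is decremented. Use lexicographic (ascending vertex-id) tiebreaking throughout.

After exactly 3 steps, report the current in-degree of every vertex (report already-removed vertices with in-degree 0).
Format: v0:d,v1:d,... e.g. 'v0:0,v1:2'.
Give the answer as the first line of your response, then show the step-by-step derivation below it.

v0:0,v1:0,v2:0,v3:1,v4:0

step 1: output 1; order=[1]; indeg=(0,0,1,1,0)
step 2: output 0; order=[1,0]; indeg=(0,0,1,1,0)
step 3: output 4; order=[1,0,4]; indeg=(0,0,0,1,0)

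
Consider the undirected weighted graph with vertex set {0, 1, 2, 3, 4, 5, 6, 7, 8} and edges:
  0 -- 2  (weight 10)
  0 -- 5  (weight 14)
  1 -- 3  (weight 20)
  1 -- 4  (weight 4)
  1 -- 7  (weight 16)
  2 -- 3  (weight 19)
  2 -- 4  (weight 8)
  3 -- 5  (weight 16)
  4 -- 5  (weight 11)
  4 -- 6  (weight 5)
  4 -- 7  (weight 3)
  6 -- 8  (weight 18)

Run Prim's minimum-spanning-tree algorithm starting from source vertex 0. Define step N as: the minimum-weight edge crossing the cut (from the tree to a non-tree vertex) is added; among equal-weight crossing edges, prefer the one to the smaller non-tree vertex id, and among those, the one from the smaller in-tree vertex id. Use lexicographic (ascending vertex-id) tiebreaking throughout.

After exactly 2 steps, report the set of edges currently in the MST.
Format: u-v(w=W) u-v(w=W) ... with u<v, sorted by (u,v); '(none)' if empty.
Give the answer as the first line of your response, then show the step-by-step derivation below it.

0-2(w=10) 2-4(w=8)

step 1: add edge 0-2 (w=10); MST = {0-2(w=10)}
step 2: add edge 2-4 (w=8); MST = {0-2(w=10) 2-4(w=8)}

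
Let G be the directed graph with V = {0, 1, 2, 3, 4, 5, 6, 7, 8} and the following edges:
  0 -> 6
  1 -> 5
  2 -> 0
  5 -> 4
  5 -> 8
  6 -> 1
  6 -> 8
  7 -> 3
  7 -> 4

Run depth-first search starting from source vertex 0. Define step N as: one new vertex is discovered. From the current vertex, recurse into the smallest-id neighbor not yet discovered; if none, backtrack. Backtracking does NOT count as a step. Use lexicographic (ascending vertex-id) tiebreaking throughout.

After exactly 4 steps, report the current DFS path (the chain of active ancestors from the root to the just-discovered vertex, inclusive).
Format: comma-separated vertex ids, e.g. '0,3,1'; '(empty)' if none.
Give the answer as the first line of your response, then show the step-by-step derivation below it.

0,6,1,5

step 1: discover 0; path=0; order=0
step 2: discover 6; path=0>6; order=0,6
step 3: discover 1; path=0>6>1; order=0,6,1
step 4: discover 5; path=0>6>1>5; order=0,6,1,5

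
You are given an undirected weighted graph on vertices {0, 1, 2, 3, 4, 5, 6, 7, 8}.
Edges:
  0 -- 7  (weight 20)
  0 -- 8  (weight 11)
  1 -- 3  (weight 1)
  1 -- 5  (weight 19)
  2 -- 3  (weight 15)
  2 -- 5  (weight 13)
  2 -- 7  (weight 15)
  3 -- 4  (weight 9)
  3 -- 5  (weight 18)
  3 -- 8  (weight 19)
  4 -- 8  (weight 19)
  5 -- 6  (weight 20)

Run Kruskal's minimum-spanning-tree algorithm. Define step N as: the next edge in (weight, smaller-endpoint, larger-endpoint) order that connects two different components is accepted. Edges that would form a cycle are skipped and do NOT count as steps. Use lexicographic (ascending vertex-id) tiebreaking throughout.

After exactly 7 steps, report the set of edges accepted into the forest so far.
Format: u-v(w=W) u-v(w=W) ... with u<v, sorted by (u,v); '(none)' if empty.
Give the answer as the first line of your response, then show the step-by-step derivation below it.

0-8(w=11) 1-3(w=1) 2-3(w=15) 2-5(w=13) 2-7(w=15) 3-4(w=9) 3-8(w=19)

step 1: add edge 1-3 (w=1); MST = {1-3(w=1)}
step 2: add edge 3-4 (w=9); MST = {1-3(w=1) 3-4(w=9)}
step 3: add edge 0-8 (w=11); MST = {0-8(w=11) 1-3(w=1) 3-4(w=9)}
step 4: add edge 2-5 (w=13); MST = {0-8(w=11) 1-3(w=1) 2-5(w=13) 3-4(w=9)}
step 5: add edge 2-3 (w=15); MST = {0-8(w=11) 1-3(w=1) 2-3(w=15) 2-5(w=13) 3-4(w=9)}
step 6: add edge 2-7 (w=15); MST = {0-8(w=11) 1-3(w=1) 2-3(w=15) 2-5(w=13) 2-7(w=15) 3-4(w=9)}
step 7: add edge 3-8 (w=19); MST = {0-8(w=11) 1-3(w=1) 2-3(w=15) 2-5(w=13) 2-7(w=15) 3-4(w=9) 3-8(w=19)}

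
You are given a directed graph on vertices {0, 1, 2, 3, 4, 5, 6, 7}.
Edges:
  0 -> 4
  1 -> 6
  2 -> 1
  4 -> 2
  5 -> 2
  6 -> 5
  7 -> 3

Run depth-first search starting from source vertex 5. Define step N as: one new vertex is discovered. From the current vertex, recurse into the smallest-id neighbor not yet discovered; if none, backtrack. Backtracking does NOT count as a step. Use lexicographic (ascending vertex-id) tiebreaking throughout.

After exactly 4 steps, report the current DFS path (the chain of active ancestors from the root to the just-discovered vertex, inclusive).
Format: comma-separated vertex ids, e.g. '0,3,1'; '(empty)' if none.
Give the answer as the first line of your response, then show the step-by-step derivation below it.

5,2,1,6

step 1: discover 5; path=5; order=5
step 2: discover 2; path=5>2; order=5,2
step 3: discover 1; path=5>2>1; order=5,2,1
step 4: discover 6; path=5>2>1>6; order=5,2,1,6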